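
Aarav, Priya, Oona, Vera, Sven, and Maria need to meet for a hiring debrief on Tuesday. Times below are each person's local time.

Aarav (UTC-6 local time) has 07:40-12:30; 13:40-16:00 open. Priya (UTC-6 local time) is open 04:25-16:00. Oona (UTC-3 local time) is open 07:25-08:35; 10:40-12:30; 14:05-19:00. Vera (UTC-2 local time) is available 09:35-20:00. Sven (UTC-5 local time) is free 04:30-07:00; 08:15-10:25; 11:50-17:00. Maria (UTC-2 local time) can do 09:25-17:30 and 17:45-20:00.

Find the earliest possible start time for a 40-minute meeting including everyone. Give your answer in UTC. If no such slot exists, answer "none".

13:40

Aarav in UTC: 13:40-18:30, 19:40-22:00 (add 6h to convert from UTC-6).
Priya in UTC: 10:25-22:00 (add 6h to convert from UTC-6).
Oona in UTC: 10:25-11:35, 13:40-15:30, 17:05-22:00 (add 3h to convert from UTC-3).
Vera in UTC: 11:35-22:00 (add 2h to convert from UTC-2).
Sven in UTC: 09:30-12:00, 13:15-15:25, 16:50-22:00 (add 5h to convert from UTC-5).
Maria in UTC: 11:25-19:30, 19:45-22:00 (add 2h to convert from UTC-2).
Aarav ∩ Priya: 13:40-18:30, 19:40-22:00.
Aarav ∩ Priya ∩ Oona: 13:40-15:30, 17:05-18:30, 19:40-22:00.
Aarav ∩ Priya ∩ Oona ∩ Vera: 13:40-15:30, 17:05-18:30, 19:40-22:00.
Aarav ∩ Priya ∩ Oona ∩ Vera ∩ Sven: 13:40-15:25, 17:05-18:30, 19:40-22:00.
Aarav ∩ Priya ∩ Oona ∩ Vera ∩ Sven ∩ Maria: 13:40-15:25, 17:05-18:30, 19:45-22:00.
The first common window of at least 40 minutes is 13:40-15:25, so the earliest start is 13:40.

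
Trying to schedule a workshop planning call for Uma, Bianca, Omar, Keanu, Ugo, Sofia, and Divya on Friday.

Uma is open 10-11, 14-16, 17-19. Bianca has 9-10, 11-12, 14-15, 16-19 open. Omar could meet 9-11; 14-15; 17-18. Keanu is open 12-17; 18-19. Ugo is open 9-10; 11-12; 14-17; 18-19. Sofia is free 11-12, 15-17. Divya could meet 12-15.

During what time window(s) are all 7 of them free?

none

Uma ∩ Bianca: 14:00-15:00, 17:00-19:00.
Uma ∩ Bianca ∩ Omar: 14:00-15:00, 17:00-18:00.
Uma ∩ Bianca ∩ Omar ∩ Keanu: 14:00-15:00.
Uma ∩ Bianca ∩ Omar ∩ Keanu ∩ Ugo: 14:00-15:00.
Uma ∩ Bianca ∩ Omar ∩ Keanu ∩ Ugo ∩ Sofia: ∅.
Uma ∩ Bianca ∩ Omar ∩ Keanu ∩ Ugo ∩ Sofia ∩ Divya: ∅.
There is no time when everyone is free.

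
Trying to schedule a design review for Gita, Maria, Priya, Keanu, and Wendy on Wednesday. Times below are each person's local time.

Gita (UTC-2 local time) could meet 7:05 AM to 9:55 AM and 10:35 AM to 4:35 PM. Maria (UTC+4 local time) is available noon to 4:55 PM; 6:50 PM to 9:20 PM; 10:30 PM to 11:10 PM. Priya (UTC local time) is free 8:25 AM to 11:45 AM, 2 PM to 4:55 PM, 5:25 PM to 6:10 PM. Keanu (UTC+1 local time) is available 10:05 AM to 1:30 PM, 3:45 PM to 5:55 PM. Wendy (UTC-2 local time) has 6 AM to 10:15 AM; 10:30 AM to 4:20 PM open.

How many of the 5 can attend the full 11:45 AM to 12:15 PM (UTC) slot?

3

Gita in UTC: 09:05-11:55, 12:35-18:35 (add 2h to convert from UTC-2).
Maria in UTC: 08:00-12:55, 14:50-17:20, 18:30-19:10 (subtract 4h to convert from UTC+4).
Priya in UTC: 08:25-11:45, 14:00-16:55, 17:25-18:10.
Keanu in UTC: 09:05-12:30, 14:45-16:55 (subtract 1h to convert from UTC+1).
Wendy in UTC: 08:00-12:15, 12:30-18:20 (add 2h to convert from UTC-2).
Maria, Keanu, and Wendy can make the full 11:45-12:15 slot — that's 3.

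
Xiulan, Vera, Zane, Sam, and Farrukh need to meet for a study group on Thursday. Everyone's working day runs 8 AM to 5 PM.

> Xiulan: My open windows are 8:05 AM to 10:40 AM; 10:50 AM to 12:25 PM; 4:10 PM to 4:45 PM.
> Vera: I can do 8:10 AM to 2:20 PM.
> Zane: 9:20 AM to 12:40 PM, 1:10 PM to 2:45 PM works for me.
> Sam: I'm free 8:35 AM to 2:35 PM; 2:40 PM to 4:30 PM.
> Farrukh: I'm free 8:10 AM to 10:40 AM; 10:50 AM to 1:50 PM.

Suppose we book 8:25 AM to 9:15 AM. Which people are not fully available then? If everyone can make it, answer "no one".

Sam, Zane

Xiulan: free for 08:25-09:15. Vera: free for 08:25-09:15. Zane: not fully free for 08:25-09:15. Sam: not fully free for 08:25-09:15. Farrukh: free for 08:25-09:15.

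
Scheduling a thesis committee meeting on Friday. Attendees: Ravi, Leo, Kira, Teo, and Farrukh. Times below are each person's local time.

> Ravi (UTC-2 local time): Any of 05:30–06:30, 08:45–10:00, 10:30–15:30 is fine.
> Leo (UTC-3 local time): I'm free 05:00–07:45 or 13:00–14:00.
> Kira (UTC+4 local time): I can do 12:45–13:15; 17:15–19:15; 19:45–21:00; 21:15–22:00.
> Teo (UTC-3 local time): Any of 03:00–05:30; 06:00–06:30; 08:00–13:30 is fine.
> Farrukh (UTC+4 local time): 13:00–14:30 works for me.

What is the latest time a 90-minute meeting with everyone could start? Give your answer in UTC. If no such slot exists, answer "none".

Ravi in UTC: 07:30-08:30, 10:45-12:00, 12:30-17:30 (add 2h to convert from UTC-2).
Leo in UTC: 08:00-10:45, 16:00-17:00 (add 3h to convert from UTC-3).
Kira in UTC: 08:45-09:15, 13:15-15:15, 15:45-17:00, 17:15-18:00 (subtract 4h to convert from UTC+4).
Teo in UTC: 06:00-08:30, 09:00-09:30, 11:00-16:30 (add 3h to convert from UTC-3).
Farrukh in UTC: 09:00-10:30 (subtract 4h to convert from UTC+4).
Ravi ∩ Leo: 08:00-08:30, 16:00-17:00.
Ravi ∩ Leo ∩ Kira: 16:00-17:00.
Ravi ∩ Leo ∩ Kira ∩ Teo: 16:00-16:30.
Ravi ∩ Leo ∩ Kira ∩ Teo ∩ Farrukh: ∅.
There is no time when everyone is free.
No common window is at least 90 minutes long.

none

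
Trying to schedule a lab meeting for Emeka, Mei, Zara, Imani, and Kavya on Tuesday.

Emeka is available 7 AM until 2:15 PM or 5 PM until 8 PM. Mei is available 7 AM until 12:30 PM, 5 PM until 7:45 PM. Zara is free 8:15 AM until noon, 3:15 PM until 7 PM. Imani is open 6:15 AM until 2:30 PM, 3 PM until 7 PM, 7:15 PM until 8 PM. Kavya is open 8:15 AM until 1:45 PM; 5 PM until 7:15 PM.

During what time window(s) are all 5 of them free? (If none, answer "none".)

Emeka ∩ Mei: 07:00-12:30, 17:00-19:45.
Emeka ∩ Mei ∩ Zara: 08:15-12:00, 17:00-19:00.
Emeka ∩ Mei ∩ Zara ∩ Imani: 08:15-12:00, 17:00-19:00.
Emeka ∩ Mei ∩ Zara ∩ Imani ∩ Kavya: 08:15-12:00, 17:00-19:00.

08:15-12:00, 17:00-19:00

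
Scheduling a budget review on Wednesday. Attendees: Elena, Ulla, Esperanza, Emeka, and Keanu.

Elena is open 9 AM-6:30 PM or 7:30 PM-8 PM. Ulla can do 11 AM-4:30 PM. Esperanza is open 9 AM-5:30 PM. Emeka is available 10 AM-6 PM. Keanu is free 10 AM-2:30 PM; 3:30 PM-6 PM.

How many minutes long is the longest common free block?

210

Elena ∩ Ulla: 11:00-16:30.
Elena ∩ Ulla ∩ Esperanza: 11:00-16:30.
Elena ∩ Ulla ∩ Esperanza ∩ Emeka: 11:00-16:30.
Elena ∩ Ulla ∩ Esperanza ∩ Emeka ∩ Keanu: 11:00-14:30, 15:30-16:30.
The longest is 11:00-14:30 at 210 minutes.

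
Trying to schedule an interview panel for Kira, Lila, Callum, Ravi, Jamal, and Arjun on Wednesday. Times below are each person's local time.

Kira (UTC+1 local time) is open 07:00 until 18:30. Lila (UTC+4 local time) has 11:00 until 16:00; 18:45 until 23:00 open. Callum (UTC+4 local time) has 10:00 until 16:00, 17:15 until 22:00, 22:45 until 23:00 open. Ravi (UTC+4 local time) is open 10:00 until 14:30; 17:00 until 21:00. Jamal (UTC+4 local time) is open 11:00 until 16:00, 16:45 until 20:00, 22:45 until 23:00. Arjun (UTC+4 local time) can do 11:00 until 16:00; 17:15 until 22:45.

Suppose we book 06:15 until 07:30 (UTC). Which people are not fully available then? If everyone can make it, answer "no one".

Arjun, Jamal, Lila

Kira in UTC: 06:00-17:30 (subtract 1h to convert from UTC+1).
Lila in UTC: 07:00-12:00, 14:45-19:00 (subtract 4h to convert from UTC+4).
Callum in UTC: 06:00-12:00, 13:15-18:00, 18:45-19:00 (subtract 4h to convert from UTC+4).
Ravi in UTC: 06:00-10:30, 13:00-17:00 (subtract 4h to convert from UTC+4).
Jamal in UTC: 07:00-12:00, 12:45-16:00, 18:45-19:00 (subtract 4h to convert from UTC+4).
Arjun in UTC: 07:00-12:00, 13:15-18:45 (subtract 4h to convert from UTC+4).
Kira: free for 06:15-07:30. Lila: not fully free for 06:15-07:30. Callum: free for 06:15-07:30. Ravi: free for 06:15-07:30. Jamal: not fully free for 06:15-07:30. Arjun: not fully free for 06:15-07:30.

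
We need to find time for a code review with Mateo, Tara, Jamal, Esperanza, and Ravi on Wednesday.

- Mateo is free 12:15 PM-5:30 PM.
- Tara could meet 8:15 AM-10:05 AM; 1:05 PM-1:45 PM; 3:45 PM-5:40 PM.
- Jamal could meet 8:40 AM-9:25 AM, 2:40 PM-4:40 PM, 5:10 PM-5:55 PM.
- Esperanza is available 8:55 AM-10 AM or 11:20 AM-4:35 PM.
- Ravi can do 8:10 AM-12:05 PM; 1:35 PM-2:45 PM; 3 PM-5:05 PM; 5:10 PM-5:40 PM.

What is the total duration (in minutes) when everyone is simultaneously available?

Mateo ∩ Tara: 13:05-13:45, 15:45-17:30.
Mateo ∩ Tara ∩ Jamal: 15:45-16:40, 17:10-17:30.
Mateo ∩ Tara ∩ Jamal ∩ Esperanza: 15:45-16:35.
Mateo ∩ Tara ∩ Jamal ∩ Esperanza ∩ Ravi: 15:45-16:35.
So the common availability across everyone is 15:45-16:35.
That's a single block of 50 minutes.

50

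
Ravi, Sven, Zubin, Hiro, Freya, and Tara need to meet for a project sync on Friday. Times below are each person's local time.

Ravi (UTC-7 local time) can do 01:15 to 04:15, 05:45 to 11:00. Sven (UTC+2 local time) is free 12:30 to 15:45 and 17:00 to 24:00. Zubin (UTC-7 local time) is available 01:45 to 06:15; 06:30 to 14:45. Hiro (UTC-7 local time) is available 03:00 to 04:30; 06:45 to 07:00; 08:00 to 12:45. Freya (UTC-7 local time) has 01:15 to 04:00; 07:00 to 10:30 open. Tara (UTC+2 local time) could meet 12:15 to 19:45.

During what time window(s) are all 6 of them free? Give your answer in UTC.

Ravi in UTC: 08:15-11:15, 12:45-18:00 (add 7h to convert from UTC-7).
Sven in UTC: 10:30-13:45, 15:00-22:00 (subtract 2h to convert from UTC+2).
Zubin in UTC: 08:45-13:15, 13:30-21:45 (add 7h to convert from UTC-7).
Hiro in UTC: 10:00-11:30, 13:45-14:00, 15:00-19:45 (add 7h to convert from UTC-7).
Freya in UTC: 08:15-11:00, 14:00-17:30 (add 7h to convert from UTC-7).
Tara in UTC: 10:15-17:45 (subtract 2h to convert from UTC+2).
Ravi ∩ Sven: 10:30-11:15, 12:45-13:45, 15:00-18:00.
Ravi ∩ Sven ∩ Zubin: 10:30-11:15, 12:45-13:15, 13:30-13:45, 15:00-18:00.
Ravi ∩ Sven ∩ Zubin ∩ Hiro: 10:30-11:15, 15:00-18:00.
Ravi ∩ Sven ∩ Zubin ∩ Hiro ∩ Freya: 10:30-11:00, 15:00-17:30.
Ravi ∩ Sven ∩ Zubin ∩ Hiro ∩ Freya ∩ Tara: 10:30-11:00, 15:00-17:30.

10:30-11:00, 15:00-17:30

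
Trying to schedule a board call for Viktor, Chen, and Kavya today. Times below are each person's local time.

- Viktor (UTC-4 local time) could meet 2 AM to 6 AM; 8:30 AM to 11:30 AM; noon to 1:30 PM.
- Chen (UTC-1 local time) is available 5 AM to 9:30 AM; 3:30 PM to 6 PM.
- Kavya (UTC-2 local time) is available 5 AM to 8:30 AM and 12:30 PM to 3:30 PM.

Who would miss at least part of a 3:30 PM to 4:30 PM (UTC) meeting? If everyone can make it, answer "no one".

Viktor in UTC: 06:00-10:00, 12:30-15:30, 16:00-17:30 (add 4h to convert from UTC-4).
Chen in UTC: 06:00-10:30, 16:30-19:00 (add 1h to convert from UTC-1).
Kavya in UTC: 07:00-10:30, 14:30-17:30 (add 2h to convert from UTC-2).
Viktor: not fully free for 15:30-16:30. Chen: not fully free for 15:30-16:30. Kavya: free for 15:30-16:30.

Chen, Viktor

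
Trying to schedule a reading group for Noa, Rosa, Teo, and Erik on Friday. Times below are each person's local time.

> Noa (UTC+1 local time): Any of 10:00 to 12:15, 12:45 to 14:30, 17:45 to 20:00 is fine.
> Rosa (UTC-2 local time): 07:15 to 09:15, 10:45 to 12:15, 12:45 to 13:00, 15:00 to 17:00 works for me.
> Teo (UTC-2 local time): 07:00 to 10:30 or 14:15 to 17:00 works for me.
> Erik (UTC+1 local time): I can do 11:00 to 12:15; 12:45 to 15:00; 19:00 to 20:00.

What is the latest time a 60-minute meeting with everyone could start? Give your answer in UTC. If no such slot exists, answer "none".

Noa in UTC: 09:00-11:15, 11:45-13:30, 16:45-19:00 (subtract 1h to convert from UTC+1).
Rosa in UTC: 09:15-11:15, 12:45-14:15, 14:45-15:00, 17:00-19:00 (add 2h to convert from UTC-2).
Teo in UTC: 09:00-12:30, 16:15-19:00 (add 2h to convert from UTC-2).
Erik in UTC: 10:00-11:15, 11:45-14:00, 18:00-19:00 (subtract 1h to convert from UTC+1).
Noa ∩ Rosa: 09:15-11:15, 12:45-13:30, 17:00-19:00.
Noa ∩ Rosa ∩ Teo: 09:15-11:15, 17:00-19:00.
Noa ∩ Rosa ∩ Teo ∩ Erik: 10:00-11:15, 18:00-19:00.
The last common window of at least 60 minutes is 18:00-19:00; a 60-minute meeting can start as late as 18:00 and still end by 19:00.

18:00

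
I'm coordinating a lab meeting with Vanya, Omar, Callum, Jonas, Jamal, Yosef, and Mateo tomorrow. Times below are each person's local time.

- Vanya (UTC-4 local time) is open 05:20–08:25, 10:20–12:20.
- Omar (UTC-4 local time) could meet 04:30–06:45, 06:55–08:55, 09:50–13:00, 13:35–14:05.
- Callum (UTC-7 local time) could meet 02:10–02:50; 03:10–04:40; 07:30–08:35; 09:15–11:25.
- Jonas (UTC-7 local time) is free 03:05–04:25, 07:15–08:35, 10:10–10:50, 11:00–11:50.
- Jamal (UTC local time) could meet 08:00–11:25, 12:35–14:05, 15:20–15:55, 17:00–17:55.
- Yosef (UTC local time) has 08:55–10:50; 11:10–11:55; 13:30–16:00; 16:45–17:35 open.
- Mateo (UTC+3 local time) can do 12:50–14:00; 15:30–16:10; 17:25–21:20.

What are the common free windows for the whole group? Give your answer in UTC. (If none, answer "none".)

Vanya in UTC: 09:20-12:25, 14:20-16:20 (add 4h to convert from UTC-4).
Omar in UTC: 08:30-10:45, 10:55-12:55, 13:50-17:00, 17:35-18:05 (add 4h to convert from UTC-4).
Callum in UTC: 09:10-09:50, 10:10-11:40, 14:30-15:35, 16:15-18:25 (add 7h to convert from UTC-7).
Jonas in UTC: 10:05-11:25, 14:15-15:35, 17:10-17:50, 18:00-18:50 (add 7h to convert from UTC-7).
Jamal in UTC: 08:00-11:25, 12:35-14:05, 15:20-15:55, 17:00-17:55.
Yosef in UTC: 08:55-10:50, 11:10-11:55, 13:30-16:00, 16:45-17:35.
Mateo in UTC: 09:50-11:00, 12:30-13:10, 14:25-18:20 (subtract 3h to convert from UTC+3).
Vanya ∩ Omar: 09:20-10:45, 10:55-12:25, 14:20-16:20.
Vanya ∩ Omar ∩ Callum: 09:20-09:50, 10:10-10:45, 10:55-11:40, 14:30-15:35, 16:15-16:20.
Vanya ∩ Omar ∩ Callum ∩ Jonas: 10:10-10:45, 10:55-11:25, 14:30-15:35.
Vanya ∩ Omar ∩ Callum ∩ Jonas ∩ Jamal: 10:10-10:45, 10:55-11:25, 15:20-15:35.
Vanya ∩ Omar ∩ Callum ∩ Jonas ∩ Jamal ∩ Yosef: 10:10-10:45, 11:10-11:25, 15:20-15:35.
Vanya ∩ Omar ∩ Callum ∩ Jonas ∩ Jamal ∩ Yosef ∩ Mateo: 10:10-10:45, 15:20-15:35.

10:10-10:45, 15:20-15:35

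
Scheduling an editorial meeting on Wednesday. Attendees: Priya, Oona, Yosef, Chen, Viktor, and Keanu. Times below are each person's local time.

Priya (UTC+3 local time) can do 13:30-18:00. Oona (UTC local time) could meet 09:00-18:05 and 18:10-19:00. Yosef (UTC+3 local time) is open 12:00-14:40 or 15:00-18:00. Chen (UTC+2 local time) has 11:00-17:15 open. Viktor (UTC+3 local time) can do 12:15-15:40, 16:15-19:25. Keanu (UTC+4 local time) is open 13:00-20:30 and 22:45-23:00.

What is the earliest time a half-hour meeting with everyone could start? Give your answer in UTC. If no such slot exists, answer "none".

10:30

Priya in UTC: 10:30-15:00 (subtract 3h to convert from UTC+3).
Oona in UTC: 09:00-18:05, 18:10-19:00.
Yosef in UTC: 09:00-11:40, 12:00-15:00 (subtract 3h to convert from UTC+3).
Chen in UTC: 09:00-15:15 (subtract 2h to convert from UTC+2).
Viktor in UTC: 09:15-12:40, 13:15-16:25 (subtract 3h to convert from UTC+3).
Keanu in UTC: 09:00-16:30, 18:45-19:00 (subtract 4h to convert from UTC+4).
Priya ∩ Oona: 10:30-15:00.
Priya ∩ Oona ∩ Yosef: 10:30-11:40, 12:00-15:00.
Priya ∩ Oona ∩ Yosef ∩ Chen: 10:30-11:40, 12:00-15:00.
Priya ∩ Oona ∩ Yosef ∩ Chen ∩ Viktor: 10:30-11:40, 12:00-12:40, 13:15-15:00.
Priya ∩ Oona ∩ Yosef ∩ Chen ∩ Viktor ∩ Keanu: 10:30-11:40, 12:00-12:40, 13:15-15:00.
The first common window of at least 30 minutes is 10:30-11:40, so the earliest start is 10:30.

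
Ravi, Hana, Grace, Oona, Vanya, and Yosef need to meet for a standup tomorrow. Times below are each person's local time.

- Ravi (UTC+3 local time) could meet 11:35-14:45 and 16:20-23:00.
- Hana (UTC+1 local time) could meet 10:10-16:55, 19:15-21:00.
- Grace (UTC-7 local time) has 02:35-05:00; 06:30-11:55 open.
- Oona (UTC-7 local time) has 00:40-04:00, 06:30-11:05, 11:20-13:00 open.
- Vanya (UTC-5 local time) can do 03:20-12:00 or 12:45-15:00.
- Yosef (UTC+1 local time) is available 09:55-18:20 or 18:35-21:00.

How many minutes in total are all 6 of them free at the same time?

Ravi in UTC: 08:35-11:45, 13:20-20:00 (subtract 3h to convert from UTC+3).
Hana in UTC: 09:10-15:55, 18:15-20:00 (subtract 1h to convert from UTC+1).
Grace in UTC: 09:35-12:00, 13:30-18:55 (add 7h to convert from UTC-7).
Oona in UTC: 07:40-11:00, 13:30-18:05, 18:20-20:00 (add 7h to convert from UTC-7).
Vanya in UTC: 08:20-17:00, 17:45-20:00 (add 5h to convert from UTC-5).
Yosef in UTC: 08:55-17:20, 17:35-20:00 (subtract 1h to convert from UTC+1).
Ravi ∩ Hana: 09:10-11:45, 13:20-15:55, 18:15-20:00.
Ravi ∩ Hana ∩ Grace: 09:35-11:45, 13:30-15:55, 18:15-18:55.
Ravi ∩ Hana ∩ Grace ∩ Oona: 09:35-11:00, 13:30-15:55, 18:20-18:55.
Ravi ∩ Hana ∩ Grace ∩ Oona ∩ Vanya: 09:35-11:00, 13:30-15:55, 18:20-18:55.
Ravi ∩ Hana ∩ Grace ∩ Oona ∩ Vanya ∩ Yosef: 09:35-11:00, 13:30-15:55, 18:20-18:55.
Summing the common windows: 85 + 145 + 35 = 265 minutes.

265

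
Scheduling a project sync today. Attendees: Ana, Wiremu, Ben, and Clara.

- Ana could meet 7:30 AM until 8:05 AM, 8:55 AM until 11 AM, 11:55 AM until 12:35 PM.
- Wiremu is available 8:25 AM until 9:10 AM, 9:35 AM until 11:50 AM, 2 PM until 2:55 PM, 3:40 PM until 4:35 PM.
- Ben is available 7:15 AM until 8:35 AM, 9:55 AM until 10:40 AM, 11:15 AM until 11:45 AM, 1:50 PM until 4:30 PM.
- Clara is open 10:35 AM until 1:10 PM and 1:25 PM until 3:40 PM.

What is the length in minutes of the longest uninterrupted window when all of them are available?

Ana ∩ Wiremu: 08:55-09:10, 09:35-11:00.
Ana ∩ Wiremu ∩ Ben: 09:55-10:40.
Ana ∩ Wiremu ∩ Ben ∩ Clara: 10:35-10:40.
The longest is 10:35-10:40 at 5 minutes.

5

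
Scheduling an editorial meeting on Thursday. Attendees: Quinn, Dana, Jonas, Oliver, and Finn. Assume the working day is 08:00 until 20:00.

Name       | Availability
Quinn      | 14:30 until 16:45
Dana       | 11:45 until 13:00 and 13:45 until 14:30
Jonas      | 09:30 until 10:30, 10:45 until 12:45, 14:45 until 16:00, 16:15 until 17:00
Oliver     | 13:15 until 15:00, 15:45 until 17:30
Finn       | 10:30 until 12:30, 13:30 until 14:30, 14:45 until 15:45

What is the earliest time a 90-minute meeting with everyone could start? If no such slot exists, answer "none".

Quinn ∩ Dana: ∅.
Quinn ∩ Dana ∩ Jonas: ∅.
Quinn ∩ Dana ∩ Jonas ∩ Oliver: ∅.
Quinn ∩ Dana ∩ Jonas ∩ Oliver ∩ Finn: ∅.
There is no time when everyone is free.
No common window is at least 90 minutes long.

none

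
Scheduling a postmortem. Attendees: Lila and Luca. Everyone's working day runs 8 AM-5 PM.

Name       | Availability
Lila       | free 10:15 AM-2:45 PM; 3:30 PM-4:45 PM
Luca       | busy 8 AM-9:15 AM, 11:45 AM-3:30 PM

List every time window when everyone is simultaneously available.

10:15-11:45, 15:30-16:45

Lila free: 10:15-14:45, 15:30-16:45.
Luca free: 09:15-11:45, 15:30-17:00 (invert busy blocks within the working day).
Lila ∩ Luca: 10:15-11:45, 15:30-16:45.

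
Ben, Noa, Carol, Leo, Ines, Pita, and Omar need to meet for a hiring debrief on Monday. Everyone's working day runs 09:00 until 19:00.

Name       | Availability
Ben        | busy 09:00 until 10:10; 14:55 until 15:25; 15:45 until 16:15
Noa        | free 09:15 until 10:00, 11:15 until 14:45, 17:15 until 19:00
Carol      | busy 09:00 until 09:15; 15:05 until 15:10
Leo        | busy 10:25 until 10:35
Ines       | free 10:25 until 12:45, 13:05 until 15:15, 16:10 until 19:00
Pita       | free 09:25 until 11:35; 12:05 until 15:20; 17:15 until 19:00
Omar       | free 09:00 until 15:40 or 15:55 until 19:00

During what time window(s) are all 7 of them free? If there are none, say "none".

Ben free: 10:10-14:55, 15:25-15:45, 16:15-19:00 (invert busy blocks within the working day).
Noa free: 09:15-10:00, 11:15-14:45, 17:15-19:00.
Carol free: 09:15-15:05, 15:10-19:00 (invert busy blocks within the working day).
Leo free: 09:00-10:25, 10:35-19:00 (invert busy blocks within the working day).
Ines free: 10:25-12:45, 13:05-15:15, 16:10-19:00.
Pita free: 09:25-11:35, 12:05-15:20, 17:15-19:00.
Omar free: 09:00-15:40, 15:55-19:00.
Ben ∩ Noa: 11:15-14:45, 17:15-19:00.
Ben ∩ Noa ∩ Carol: 11:15-14:45, 17:15-19:00.
Ben ∩ Noa ∩ Carol ∩ Leo: 11:15-14:45, 17:15-19:00.
Ben ∩ Noa ∩ Carol ∩ Leo ∩ Ines: 11:15-12:45, 13:05-14:45, 17:15-19:00.
Ben ∩ Noa ∩ Carol ∩ Leo ∩ Ines ∩ Pita: 11:15-11:35, 12:05-12:45, 13:05-14:45, 17:15-19:00.
Ben ∩ Noa ∩ Carol ∩ Leo ∩ Ines ∩ Pita ∩ Omar: 11:15-11:35, 12:05-12:45, 13:05-14:45, 17:15-19:00.

11:15-11:35, 12:05-12:45, 13:05-14:45, 17:15-19:00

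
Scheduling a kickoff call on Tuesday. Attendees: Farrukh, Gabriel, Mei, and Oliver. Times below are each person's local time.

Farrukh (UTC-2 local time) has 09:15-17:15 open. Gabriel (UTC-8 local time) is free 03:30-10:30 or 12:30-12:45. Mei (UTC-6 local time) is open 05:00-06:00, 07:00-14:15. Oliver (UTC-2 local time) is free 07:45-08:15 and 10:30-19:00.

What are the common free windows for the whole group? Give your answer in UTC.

Farrukh in UTC: 11:15-19:15 (add 2h to convert from UTC-2).
Gabriel in UTC: 11:30-18:30, 20:30-20:45 (add 8h to convert from UTC-8).
Mei in UTC: 11:00-12:00, 13:00-20:15 (add 6h to convert from UTC-6).
Oliver in UTC: 09:45-10:15, 12:30-21:00 (add 2h to convert from UTC-2).
Farrukh ∩ Gabriel: 11:30-18:30.
Farrukh ∩ Gabriel ∩ Mei: 11:30-12:00, 13:00-18:30.
Farrukh ∩ Gabriel ∩ Mei ∩ Oliver: 13:00-18:30.
So the common availability across everyone is 13:00-18:30.

13:00-18:30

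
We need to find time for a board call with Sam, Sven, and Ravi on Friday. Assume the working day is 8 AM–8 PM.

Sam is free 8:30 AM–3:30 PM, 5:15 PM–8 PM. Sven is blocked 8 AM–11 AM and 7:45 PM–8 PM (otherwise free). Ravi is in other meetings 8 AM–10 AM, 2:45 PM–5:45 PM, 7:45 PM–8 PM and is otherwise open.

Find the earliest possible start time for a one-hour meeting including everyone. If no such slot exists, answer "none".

Sam free: 08:30-15:30, 17:15-20:00.
Sven free: 11:00-19:45 (invert busy blocks within the working day).
Ravi free: 10:00-14:45, 17:45-19:45 (invert busy blocks within the working day).
Sam ∩ Sven: 11:00-15:30, 17:15-19:45.
Sam ∩ Sven ∩ Ravi: 11:00-14:45, 17:45-19:45.
The first common window of at least 60 minutes is 11:00-14:45, so the earliest start is 11:00.

11:00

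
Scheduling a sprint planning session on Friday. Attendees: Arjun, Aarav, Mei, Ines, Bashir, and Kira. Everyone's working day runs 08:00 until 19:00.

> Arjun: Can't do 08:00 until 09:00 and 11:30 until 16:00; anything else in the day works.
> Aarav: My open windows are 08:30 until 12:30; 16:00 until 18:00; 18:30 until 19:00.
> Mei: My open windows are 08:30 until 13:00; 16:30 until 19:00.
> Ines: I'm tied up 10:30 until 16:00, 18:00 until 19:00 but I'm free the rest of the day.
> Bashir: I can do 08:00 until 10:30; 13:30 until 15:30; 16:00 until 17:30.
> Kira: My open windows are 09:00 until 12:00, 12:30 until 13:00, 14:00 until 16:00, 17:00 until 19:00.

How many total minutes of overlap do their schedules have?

120

Arjun free: 09:00-11:30, 16:00-19:00 (invert busy blocks within the working day).
Aarav free: 08:30-12:30, 16:00-18:00, 18:30-19:00.
Mei free: 08:30-13:00, 16:30-19:00.
Ines free: 08:00-10:30, 16:00-18:00 (invert busy blocks within the working day).
Bashir free: 08:00-10:30, 13:30-15:30, 16:00-17:30.
Kira free: 09:00-12:00, 12:30-13:00, 14:00-16:00, 17:00-19:00.
Arjun ∩ Aarav: 09:00-11:30, 16:00-18:00, 18:30-19:00.
Arjun ∩ Aarav ∩ Mei: 09:00-11:30, 16:30-18:00, 18:30-19:00.
Arjun ∩ Aarav ∩ Mei ∩ Ines: 09:00-10:30, 16:30-18:00.
Arjun ∩ Aarav ∩ Mei ∩ Ines ∩ Bashir: 09:00-10:30, 16:30-17:30.
Arjun ∩ Aarav ∩ Mei ∩ Ines ∩ Bashir ∩ Kira: 09:00-10:30, 17:00-17:30.
Summing the common windows: 90 + 30 = 120 minutes.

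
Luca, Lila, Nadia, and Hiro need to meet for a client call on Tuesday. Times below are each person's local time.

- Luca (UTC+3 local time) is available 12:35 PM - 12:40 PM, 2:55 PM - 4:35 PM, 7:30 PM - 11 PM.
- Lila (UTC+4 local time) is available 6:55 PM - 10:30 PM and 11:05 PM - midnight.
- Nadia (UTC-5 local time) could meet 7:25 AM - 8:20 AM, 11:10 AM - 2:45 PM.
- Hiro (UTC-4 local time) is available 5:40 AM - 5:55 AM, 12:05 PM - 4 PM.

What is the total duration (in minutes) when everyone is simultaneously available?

Luca in UTC: 09:35-09:40, 11:55-13:35, 16:30-20:00 (subtract 3h to convert from UTC+3).
Lila in UTC: 14:55-18:30, 19:05-20:00 (subtract 4h to convert from UTC+4).
Nadia in UTC: 12:25-13:20, 16:10-19:45 (add 5h to convert from UTC-5).
Hiro in UTC: 09:40-09:55, 16:05-20:00 (add 4h to convert from UTC-4).
Luca ∩ Lila: 16:30-18:30, 19:05-20:00.
Luca ∩ Lila ∩ Nadia: 16:30-18:30, 19:05-19:45.
Luca ∩ Lila ∩ Nadia ∩ Hiro: 16:30-18:30, 19:05-19:45.
Summing the common windows: 120 + 40 = 160 minutes.

160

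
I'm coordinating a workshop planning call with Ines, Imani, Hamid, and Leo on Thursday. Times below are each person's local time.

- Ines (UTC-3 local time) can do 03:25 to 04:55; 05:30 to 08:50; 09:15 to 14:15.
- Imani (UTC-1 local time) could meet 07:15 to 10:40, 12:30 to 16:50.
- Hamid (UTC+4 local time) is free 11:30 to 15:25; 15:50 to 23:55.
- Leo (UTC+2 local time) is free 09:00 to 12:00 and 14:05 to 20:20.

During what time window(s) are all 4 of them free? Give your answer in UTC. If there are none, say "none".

Ines in UTC: 06:25-07:55, 08:30-11:50, 12:15-17:15 (add 3h to convert from UTC-3).
Imani in UTC: 08:15-11:40, 13:30-17:50 (add 1h to convert from UTC-1).
Hamid in UTC: 07:30-11:25, 11:50-19:55 (subtract 4h to convert from UTC+4).
Leo in UTC: 07:00-10:00, 12:05-18:20 (subtract 2h to convert from UTC+2).
Ines ∩ Imani: 08:30-11:40, 13:30-17:15.
Ines ∩ Imani ∩ Hamid: 08:30-11:25, 13:30-17:15.
Ines ∩ Imani ∩ Hamid ∩ Leo: 08:30-10:00, 13:30-17:15.
Those are the intersection windows.

08:30-10:00, 13:30-17:15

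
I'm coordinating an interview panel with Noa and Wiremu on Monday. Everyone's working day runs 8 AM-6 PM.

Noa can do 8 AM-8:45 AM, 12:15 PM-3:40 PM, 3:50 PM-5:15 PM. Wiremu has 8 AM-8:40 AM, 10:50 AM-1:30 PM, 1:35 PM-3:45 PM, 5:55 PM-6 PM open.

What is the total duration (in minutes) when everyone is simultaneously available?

240

Noa ∩ Wiremu: 08:00-08:40, 12:15-13:30, 13:35-15:40.
Those are the intersection windows.
Summing the common windows: 40 + 75 + 125 = 240 minutes.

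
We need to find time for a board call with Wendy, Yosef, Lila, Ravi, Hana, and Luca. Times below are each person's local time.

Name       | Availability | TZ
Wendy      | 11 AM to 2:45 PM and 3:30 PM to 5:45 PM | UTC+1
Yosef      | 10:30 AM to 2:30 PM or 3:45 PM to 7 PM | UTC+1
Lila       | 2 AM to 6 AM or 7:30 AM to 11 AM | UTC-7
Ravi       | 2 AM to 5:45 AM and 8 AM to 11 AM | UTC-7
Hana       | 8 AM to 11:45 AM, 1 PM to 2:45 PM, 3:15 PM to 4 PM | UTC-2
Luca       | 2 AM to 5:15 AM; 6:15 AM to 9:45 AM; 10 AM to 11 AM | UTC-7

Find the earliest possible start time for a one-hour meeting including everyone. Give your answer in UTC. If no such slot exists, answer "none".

Wendy in UTC: 10:00-13:45, 14:30-16:45 (subtract 1h to convert from UTC+1).
Yosef in UTC: 09:30-13:30, 14:45-18:00 (subtract 1h to convert from UTC+1).
Lila in UTC: 09:00-13:00, 14:30-18:00 (add 7h to convert from UTC-7).
Ravi in UTC: 09:00-12:45, 15:00-18:00 (add 7h to convert from UTC-7).
Hana in UTC: 10:00-13:45, 15:00-16:45, 17:15-18:00 (add 2h to convert from UTC-2).
Luca in UTC: 09:00-12:15, 13:15-16:45, 17:00-18:00 (add 7h to convert from UTC-7).
Wendy ∩ Yosef: 10:00-13:30, 14:45-16:45.
Wendy ∩ Yosef ∩ Lila: 10:00-13:00, 14:45-16:45.
Wendy ∩ Yosef ∩ Lila ∩ Ravi: 10:00-12:45, 15:00-16:45.
Wendy ∩ Yosef ∩ Lila ∩ Ravi ∩ Hana: 10:00-12:45, 15:00-16:45.
Wendy ∩ Yosef ∩ Lila ∩ Ravi ∩ Hana ∩ Luca: 10:00-12:15, 15:00-16:45.
The first common window of at least 60 minutes is 10:00-12:15, so the earliest start is 10:00.

10:00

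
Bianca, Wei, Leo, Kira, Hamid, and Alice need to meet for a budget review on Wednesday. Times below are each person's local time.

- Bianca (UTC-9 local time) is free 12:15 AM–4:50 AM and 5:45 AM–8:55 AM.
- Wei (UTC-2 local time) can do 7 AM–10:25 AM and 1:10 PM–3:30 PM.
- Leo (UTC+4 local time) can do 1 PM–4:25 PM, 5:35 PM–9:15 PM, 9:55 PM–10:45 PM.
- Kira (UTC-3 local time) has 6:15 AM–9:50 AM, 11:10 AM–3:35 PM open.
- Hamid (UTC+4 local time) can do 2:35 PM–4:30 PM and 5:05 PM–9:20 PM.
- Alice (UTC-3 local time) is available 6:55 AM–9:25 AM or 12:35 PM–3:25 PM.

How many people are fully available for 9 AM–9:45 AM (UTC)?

2

Bianca in UTC: 09:15-13:50, 14:45-17:55 (add 9h to convert from UTC-9).
Wei in UTC: 09:00-12:25, 15:10-17:30 (add 2h to convert from UTC-2).
Leo in UTC: 09:00-12:25, 13:35-17:15, 17:55-18:45 (subtract 4h to convert from UTC+4).
Kira in UTC: 09:15-12:50, 14:10-18:35 (add 3h to convert from UTC-3).
Hamid in UTC: 10:35-12:30, 13:05-17:20 (subtract 4h to convert from UTC+4).
Alice in UTC: 09:55-12:25, 15:35-18:25 (add 3h to convert from UTC-3).
Wei and Leo can make the full 09:00-09:45 slot — that's 2.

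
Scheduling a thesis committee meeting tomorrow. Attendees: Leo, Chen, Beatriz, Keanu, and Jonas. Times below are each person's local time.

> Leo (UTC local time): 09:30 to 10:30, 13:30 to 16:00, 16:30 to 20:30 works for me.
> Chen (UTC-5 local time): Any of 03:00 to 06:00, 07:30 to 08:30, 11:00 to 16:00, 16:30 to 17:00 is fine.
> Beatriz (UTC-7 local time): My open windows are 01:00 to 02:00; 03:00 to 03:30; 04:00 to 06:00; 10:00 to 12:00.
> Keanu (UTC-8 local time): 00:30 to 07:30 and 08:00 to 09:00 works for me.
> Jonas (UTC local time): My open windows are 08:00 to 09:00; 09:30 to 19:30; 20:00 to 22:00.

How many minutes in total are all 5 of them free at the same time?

Leo in UTC: 09:30-10:30, 13:30-16:00, 16:30-20:30.
Chen in UTC: 08:00-11:00, 12:30-13:30, 16:00-21:00, 21:30-22:00 (add 5h to convert from UTC-5).
Beatriz in UTC: 08:00-09:00, 10:00-10:30, 11:00-13:00, 17:00-19:00 (add 7h to convert from UTC-7).
Keanu in UTC: 08:30-15:30, 16:00-17:00 (add 8h to convert from UTC-8).
Jonas in UTC: 08:00-09:00, 09:30-19:30, 20:00-22:00.
Leo ∩ Chen: 09:30-10:30, 16:30-20:30.
Leo ∩ Chen ∩ Beatriz: 10:00-10:30, 17:00-19:00.
Leo ∩ Chen ∩ Beatriz ∩ Keanu: 10:00-10:30.
Leo ∩ Chen ∩ Beatriz ∩ Keanu ∩ Jonas: 10:00-10:30.
So the common availability across everyone is 10:00-10:30.
That's a single block of 30 minutes.

30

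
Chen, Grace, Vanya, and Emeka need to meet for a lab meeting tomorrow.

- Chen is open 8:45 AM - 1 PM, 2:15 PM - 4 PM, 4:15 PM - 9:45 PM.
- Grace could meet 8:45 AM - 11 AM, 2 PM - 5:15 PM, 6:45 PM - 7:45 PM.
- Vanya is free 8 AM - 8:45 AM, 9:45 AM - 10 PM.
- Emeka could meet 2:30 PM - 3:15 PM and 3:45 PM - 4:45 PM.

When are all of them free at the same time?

Chen ∩ Grace: 08:45-11:00, 14:15-16:00, 16:15-17:15, 18:45-19:45.
Chen ∩ Grace ∩ Vanya: 09:45-11:00, 14:15-16:00, 16:15-17:15, 18:45-19:45.
Chen ∩ Grace ∩ Vanya ∩ Emeka: 14:30-15:15, 15:45-16:00, 16:15-16:45.
Those are the intersection windows.

14:30-15:15, 15:45-16:00, 16:15-16:45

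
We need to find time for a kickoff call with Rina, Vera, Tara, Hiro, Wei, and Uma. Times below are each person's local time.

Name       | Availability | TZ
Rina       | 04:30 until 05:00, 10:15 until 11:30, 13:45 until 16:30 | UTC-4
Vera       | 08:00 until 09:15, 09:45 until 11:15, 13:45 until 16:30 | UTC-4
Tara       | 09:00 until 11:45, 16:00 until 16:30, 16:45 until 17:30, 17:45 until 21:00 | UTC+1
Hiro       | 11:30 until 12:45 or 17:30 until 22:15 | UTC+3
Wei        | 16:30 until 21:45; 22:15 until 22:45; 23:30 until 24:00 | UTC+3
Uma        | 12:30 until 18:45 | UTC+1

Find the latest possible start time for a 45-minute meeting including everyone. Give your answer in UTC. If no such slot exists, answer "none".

Rina in UTC: 08:30-09:00, 14:15-15:30, 17:45-20:30 (add 4h to convert from UTC-4).
Vera in UTC: 12:00-13:15, 13:45-15:15, 17:45-20:30 (add 4h to convert from UTC-4).
Tara in UTC: 08:00-10:45, 15:00-15:30, 15:45-16:30, 16:45-20:00 (subtract 1h to convert from UTC+1).
Hiro in UTC: 08:30-09:45, 14:30-19:15 (subtract 3h to convert from UTC+3).
Wei in UTC: 13:30-18:45, 19:15-19:45, 20:30-21:00 (subtract 3h to convert from UTC+3).
Uma in UTC: 11:30-17:45 (subtract 1h to convert from UTC+1).
Rina ∩ Vera: 14:15-15:15, 17:45-20:30.
Rina ∩ Vera ∩ Tara: 15:00-15:15, 17:45-20:00.
Rina ∩ Vera ∩ Tara ∩ Hiro: 15:00-15:15, 17:45-19:15.
Rina ∩ Vera ∩ Tara ∩ Hiro ∩ Wei: 15:00-15:15, 17:45-18:45.
Rina ∩ Vera ∩ Tara ∩ Hiro ∩ Wei ∩ Uma: 15:00-15:15.
So the common availability across everyone is 15:00-15:15.
No common window is at least 45 minutes long.

none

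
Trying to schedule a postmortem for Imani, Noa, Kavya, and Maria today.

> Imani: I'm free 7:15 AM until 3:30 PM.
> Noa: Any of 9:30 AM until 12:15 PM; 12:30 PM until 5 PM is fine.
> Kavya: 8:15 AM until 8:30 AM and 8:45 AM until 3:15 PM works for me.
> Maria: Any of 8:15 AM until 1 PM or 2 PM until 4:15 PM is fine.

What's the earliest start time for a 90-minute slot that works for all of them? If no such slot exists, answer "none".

Imani ∩ Noa: 09:30-12:15, 12:30-15:30.
Imani ∩ Noa ∩ Kavya: 09:30-12:15, 12:30-15:15.
Imani ∩ Noa ∩ Kavya ∩ Maria: 09:30-12:15, 12:30-13:00, 14:00-15:15.
The first common window of at least 90 minutes is 09:30-12:15, so the earliest start is 09:30.

09:30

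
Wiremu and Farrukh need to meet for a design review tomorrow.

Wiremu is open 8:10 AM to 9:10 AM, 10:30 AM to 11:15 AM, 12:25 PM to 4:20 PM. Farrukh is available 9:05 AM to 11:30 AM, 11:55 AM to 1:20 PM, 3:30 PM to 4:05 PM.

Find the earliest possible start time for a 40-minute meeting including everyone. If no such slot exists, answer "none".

Wiremu ∩ Farrukh: 09:05-09:10, 10:30-11:15, 12:25-13:20, 15:30-16:05.
The first common window of at least 40 minutes is 10:30-11:15, so the earliest start is 10:30.

10:30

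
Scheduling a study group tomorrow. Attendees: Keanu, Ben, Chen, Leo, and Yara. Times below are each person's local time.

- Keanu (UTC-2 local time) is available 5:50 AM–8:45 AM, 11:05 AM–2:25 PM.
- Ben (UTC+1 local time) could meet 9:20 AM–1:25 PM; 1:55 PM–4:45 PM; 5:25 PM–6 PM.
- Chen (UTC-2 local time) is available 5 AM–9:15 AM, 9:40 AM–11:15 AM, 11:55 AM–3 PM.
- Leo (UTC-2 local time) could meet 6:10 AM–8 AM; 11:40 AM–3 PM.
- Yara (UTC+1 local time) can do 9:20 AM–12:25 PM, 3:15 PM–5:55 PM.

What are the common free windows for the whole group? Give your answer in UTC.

Keanu in UTC: 07:50-10:45, 13:05-16:25 (add 2h to convert from UTC-2).
Ben in UTC: 08:20-12:25, 12:55-15:45, 16:25-17:00 (subtract 1h to convert from UTC+1).
Chen in UTC: 07:00-11:15, 11:40-13:15, 13:55-17:00 (add 2h to convert from UTC-2).
Leo in UTC: 08:10-10:00, 13:40-17:00 (add 2h to convert from UTC-2).
Yara in UTC: 08:20-11:25, 14:15-16:55 (subtract 1h to convert from UTC+1).
Keanu ∩ Ben: 08:20-10:45, 13:05-15:45.
Keanu ∩ Ben ∩ Chen: 08:20-10:45, 13:05-13:15, 13:55-15:45.
Keanu ∩ Ben ∩ Chen ∩ Leo: 08:20-10:00, 13:55-15:45.
Keanu ∩ Ben ∩ Chen ∩ Leo ∩ Yara: 08:20-10:00, 14:15-15:45.

08:20-10:00, 14:15-15:45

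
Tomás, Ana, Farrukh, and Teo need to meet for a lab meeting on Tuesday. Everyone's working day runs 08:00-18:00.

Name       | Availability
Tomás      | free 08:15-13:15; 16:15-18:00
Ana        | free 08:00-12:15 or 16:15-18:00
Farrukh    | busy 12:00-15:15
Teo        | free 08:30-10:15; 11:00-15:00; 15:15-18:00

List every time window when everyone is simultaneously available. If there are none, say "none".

Tomás free: 08:15-13:15, 16:15-18:00.
Ana free: 08:00-12:15, 16:15-18:00.
Farrukh free: 08:00-12:00, 15:15-18:00 (invert busy blocks within the working day).
Teo free: 08:30-10:15, 11:00-15:00, 15:15-18:00.
Tomás ∩ Ana: 08:15-12:15, 16:15-18:00.
Tomás ∩ Ana ∩ Farrukh: 08:15-12:00, 16:15-18:00.
Tomás ∩ Ana ∩ Farrukh ∩ Teo: 08:30-10:15, 11:00-12:00, 16:15-18:00.

08:30-10:15, 11:00-12:00, 16:15-18:00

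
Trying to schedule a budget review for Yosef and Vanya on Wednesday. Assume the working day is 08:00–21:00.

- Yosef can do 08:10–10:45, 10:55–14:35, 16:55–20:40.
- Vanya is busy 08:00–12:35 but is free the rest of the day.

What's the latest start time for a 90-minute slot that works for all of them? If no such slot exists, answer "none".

19:10

Yosef free: 08:10-10:45, 10:55-14:35, 16:55-20:40.
Vanya free: 12:35-21:00 (invert busy blocks within the working day).
Yosef ∩ Vanya: 12:35-14:35, 16:55-20:40.
So the common availability across everyone is 12:35-14:35, 16:55-20:40.
The last common window of at least 90 minutes is 16:55-20:40; a 90-minute meeting can start as late as 19:10 and still end by 20:40.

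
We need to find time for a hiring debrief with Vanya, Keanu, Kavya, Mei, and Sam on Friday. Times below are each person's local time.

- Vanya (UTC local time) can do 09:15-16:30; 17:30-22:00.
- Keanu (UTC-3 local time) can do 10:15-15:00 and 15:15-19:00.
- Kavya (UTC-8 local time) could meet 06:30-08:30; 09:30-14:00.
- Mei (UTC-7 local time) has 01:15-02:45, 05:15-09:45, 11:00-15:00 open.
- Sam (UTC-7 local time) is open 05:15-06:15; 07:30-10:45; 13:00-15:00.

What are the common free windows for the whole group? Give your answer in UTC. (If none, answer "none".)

14:30-16:30, 20:00-22:00

Vanya in UTC: 09:15-16:30, 17:30-22:00.
Keanu in UTC: 13:15-18:00, 18:15-22:00 (add 3h to convert from UTC-3).
Kavya in UTC: 14:30-16:30, 17:30-22:00 (add 8h to convert from UTC-8).
Mei in UTC: 08:15-09:45, 12:15-16:45, 18:00-22:00 (add 7h to convert from UTC-7).
Sam in UTC: 12:15-13:15, 14:30-17:45, 20:00-22:00 (add 7h to convert from UTC-7).
Vanya ∩ Keanu: 13:15-16:30, 17:30-18:00, 18:15-22:00.
Vanya ∩ Keanu ∩ Kavya: 14:30-16:30, 17:30-18:00, 18:15-22:00.
Vanya ∩ Keanu ∩ Kavya ∩ Mei: 14:30-16:30, 18:15-22:00.
Vanya ∩ Keanu ∩ Kavya ∩ Mei ∩ Sam: 14:30-16:30, 20:00-22:00.
So the common availability across everyone is 14:30-16:30, 20:00-22:00.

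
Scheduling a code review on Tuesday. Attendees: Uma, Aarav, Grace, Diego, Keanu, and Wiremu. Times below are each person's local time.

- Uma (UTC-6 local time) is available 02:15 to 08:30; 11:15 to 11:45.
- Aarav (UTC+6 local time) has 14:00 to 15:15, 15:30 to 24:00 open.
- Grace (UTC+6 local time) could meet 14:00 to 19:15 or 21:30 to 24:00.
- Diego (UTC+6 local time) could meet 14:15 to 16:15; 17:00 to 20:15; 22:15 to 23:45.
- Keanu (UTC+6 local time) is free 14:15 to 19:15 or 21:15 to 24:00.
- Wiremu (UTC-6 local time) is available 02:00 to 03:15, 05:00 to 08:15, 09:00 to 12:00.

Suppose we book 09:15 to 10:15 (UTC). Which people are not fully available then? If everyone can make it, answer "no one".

Uma in UTC: 08:15-14:30, 17:15-17:45 (add 6h to convert from UTC-6).
Aarav in UTC: 08:00-09:15, 09:30-18:00 (subtract 6h to convert from UTC+6).
Grace in UTC: 08:00-13:15, 15:30-18:00 (subtract 6h to convert from UTC+6).
Diego in UTC: 08:15-10:15, 11:00-14:15, 16:15-17:45 (subtract 6h to convert from UTC+6).
Keanu in UTC: 08:15-13:15, 15:15-18:00 (subtract 6h to convert from UTC+6).
Wiremu in UTC: 08:00-09:15, 11:00-14:15, 15:00-18:00 (add 6h to convert from UTC-6).
Uma: free for 09:15-10:15. Aarav: not fully free for 09:15-10:15. Grace: free for 09:15-10:15. Diego: free for 09:15-10:15. Keanu: free for 09:15-10:15. Wiremu: not fully free for 09:15-10:15.

Aarav, Wiremu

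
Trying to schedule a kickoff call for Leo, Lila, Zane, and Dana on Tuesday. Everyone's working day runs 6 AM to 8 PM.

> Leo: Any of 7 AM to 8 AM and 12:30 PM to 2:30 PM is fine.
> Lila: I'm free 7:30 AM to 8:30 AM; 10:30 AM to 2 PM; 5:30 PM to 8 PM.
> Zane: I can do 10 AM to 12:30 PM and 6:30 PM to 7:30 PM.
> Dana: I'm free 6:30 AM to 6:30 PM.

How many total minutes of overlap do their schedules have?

0

Leo ∩ Lila: 07:30-08:00, 12:30-14:00.
Leo ∩ Lila ∩ Zane: ∅.
Leo ∩ Lila ∩ Zane ∩ Dana: ∅.
There is no time when everyone is free.
There is no common window, so the total is 0 minutes.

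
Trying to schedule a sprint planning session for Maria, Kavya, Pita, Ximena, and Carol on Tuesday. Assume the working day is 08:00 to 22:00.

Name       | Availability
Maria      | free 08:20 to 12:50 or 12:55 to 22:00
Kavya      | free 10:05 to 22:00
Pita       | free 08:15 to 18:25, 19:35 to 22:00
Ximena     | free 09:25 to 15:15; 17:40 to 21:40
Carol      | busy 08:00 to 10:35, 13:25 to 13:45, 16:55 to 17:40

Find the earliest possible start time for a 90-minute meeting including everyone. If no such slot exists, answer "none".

10:35

Maria free: 08:20-12:50, 12:55-22:00.
Kavya free: 10:05-22:00.
Pita free: 08:15-18:25, 19:35-22:00.
Ximena free: 09:25-15:15, 17:40-21:40.
Carol free: 10:35-13:25, 13:45-16:55, 17:40-22:00 (invert busy blocks within the working day).
Maria ∩ Kavya: 10:05-12:50, 12:55-22:00.
Maria ∩ Kavya ∩ Pita: 10:05-12:50, 12:55-18:25, 19:35-22:00.
Maria ∩ Kavya ∩ Pita ∩ Ximena: 10:05-12:50, 12:55-15:15, 17:40-18:25, 19:35-21:40.
Maria ∩ Kavya ∩ Pita ∩ Ximena ∩ Carol: 10:35-12:50, 12:55-13:25, 13:45-15:15, 17:40-18:25, 19:35-21:40.
So the common availability across everyone is 10:35-12:50, 12:55-13:25, 13:45-15:15, 17:40-18:25, 19:35-21:40.
The first common window of at least 90 minutes is 10:35-12:50, so the earliest start is 10:35.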